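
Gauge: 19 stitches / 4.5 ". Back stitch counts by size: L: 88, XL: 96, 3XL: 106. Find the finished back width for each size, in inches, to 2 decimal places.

L 20.84 inches; XL 22.74 inches; 3XL 25.11 inches.

19/4.5 = 4.222 sts per in.
L: 88 / 4.222 = 20.842 → 20.84 in.
XL: 96 / 4.222 = 22.737 → 22.74 in.
3XL: 106 / 4.222 = 25.105 → 25.11 in.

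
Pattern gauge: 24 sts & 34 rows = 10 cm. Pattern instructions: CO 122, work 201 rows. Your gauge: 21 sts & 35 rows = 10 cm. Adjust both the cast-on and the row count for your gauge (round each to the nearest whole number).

Cast on 107 stitches; work 207 rows.

Stitches: 122 × 21/24 = 106.75 → 107.
Rows: 201 × 35/34 = 206.91 → 207.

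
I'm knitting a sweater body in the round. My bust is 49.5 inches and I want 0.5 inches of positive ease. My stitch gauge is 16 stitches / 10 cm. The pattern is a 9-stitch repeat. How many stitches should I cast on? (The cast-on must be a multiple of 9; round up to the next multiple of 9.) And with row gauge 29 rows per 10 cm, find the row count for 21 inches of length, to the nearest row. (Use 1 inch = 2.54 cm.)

Finished = 49.5 + 0.5 = 50 inches.
50 inches × 2.54 = 127.00 cm.
16/10 = 1.6 sts per cm; 127.00 × 1.6 = 203.20 sts.
Next multiple of 9 → 207.
21 inches = 53.34 cm; × 2.9 = 154.69 → 155 rows.

Cast on 207 stitches; work 155 rows.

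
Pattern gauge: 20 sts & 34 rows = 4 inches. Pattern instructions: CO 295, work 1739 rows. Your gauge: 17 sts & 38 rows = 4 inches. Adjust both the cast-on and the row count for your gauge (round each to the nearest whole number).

Stitches: 295 × 17/20 = 250.75 → 251.
Rows: 1739 × 38/34 = 1943.59 → 1944.

Cast on 251 stitches; work 1944 rows.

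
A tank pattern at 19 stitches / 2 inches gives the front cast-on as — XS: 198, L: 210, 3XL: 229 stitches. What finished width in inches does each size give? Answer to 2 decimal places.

19/2 = 9.5 sts per in.
XS: 198 / 9.5 = 20.842 → 20.84 in.
L: 210 / 9.5 = 22.105 → 22.11 in.
3XL: 229 / 9.5 = 24.105 → 24.11 in.

XS 20.84 inches; L 22.11 inches; 3XL 24.11 inches.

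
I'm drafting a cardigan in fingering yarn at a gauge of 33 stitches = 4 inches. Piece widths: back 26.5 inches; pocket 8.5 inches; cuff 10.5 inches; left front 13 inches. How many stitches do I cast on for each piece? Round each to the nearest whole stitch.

back 219; pocket 70; cuff 87; left front 107.

Rate = 33/4 = 8.25 sts per in.
back: 26.5 × 8.25 = 218.62 → 219.
pocket: 8.5 × 8.25 = 70.12 → 70.
cuff: 10.5 × 8.25 = 86.62 → 87.
left front: 13 × 8.25 = 107.25 → 107.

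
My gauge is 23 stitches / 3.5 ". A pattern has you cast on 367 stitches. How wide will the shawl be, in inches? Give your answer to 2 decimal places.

55.85 inches.

23 stitches / 3.5 inch = 6.571 stitches per inch.
367 / 6.571 = 55.848 inches.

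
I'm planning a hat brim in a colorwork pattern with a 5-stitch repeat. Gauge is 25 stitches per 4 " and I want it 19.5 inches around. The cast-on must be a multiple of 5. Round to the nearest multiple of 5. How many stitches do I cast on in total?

Cast on 120 stitches.

25 / 4 = 6.25 sts per inch.
19.5 × 6.25 = 121.88 sts.
Nearest multiple of 5: 120.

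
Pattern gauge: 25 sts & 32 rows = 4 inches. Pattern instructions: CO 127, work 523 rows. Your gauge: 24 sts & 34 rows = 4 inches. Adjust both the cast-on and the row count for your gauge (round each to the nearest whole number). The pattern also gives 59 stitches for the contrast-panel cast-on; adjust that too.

Stitches: 127 × 24/25 = 121.92 → 122.
Rows: 523 × 34/32 = 555.69 → 556.
contrast-panel cast-on: 59 × 24/25 = 56.64 → 57.

Cast on 122 stitches; work 556 rows; contrast-panel cast-on 57 stitches.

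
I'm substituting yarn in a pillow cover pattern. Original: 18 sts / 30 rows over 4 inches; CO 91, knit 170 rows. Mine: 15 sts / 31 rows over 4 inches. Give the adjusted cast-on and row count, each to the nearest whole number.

Cast on 76 stitches; work 176 rows.

Stitches: 91 × 15/18 = 75.83 → 76.
Rows: 170 × 31/30 = 175.67 → 176.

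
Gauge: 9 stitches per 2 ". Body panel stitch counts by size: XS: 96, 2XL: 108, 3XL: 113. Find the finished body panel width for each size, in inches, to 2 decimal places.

XS 21.33 inches; 2XL 24.00 inches; 3XL 25.11 inches.

9/2 = 4.5 sts per in.
XS: 96 / 4.5 = 21.333 → 21.33 in.
2XL: 108 / 4.5 = 24.000 → 24.00 in.
3XL: 113 / 4.5 = 25.111 → 25.11 in.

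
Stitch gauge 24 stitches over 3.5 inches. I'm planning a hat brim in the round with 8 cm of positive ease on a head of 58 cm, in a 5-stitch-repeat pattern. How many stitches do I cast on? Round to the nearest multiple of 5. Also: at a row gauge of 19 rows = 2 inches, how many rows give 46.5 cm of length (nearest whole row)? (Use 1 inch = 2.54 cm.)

Cast on 180 stitches; work 174 rows.

Finished = 58 + 8 = 66 cm.
66 cm × 1/2.54 = 25.98 inches.
24/3.5 = 6.857 sts per in; 25.98 × 6.857 = 178.18 sts.
Nearest multiple of 5 → 180.
46.5 cm = 18.31 inches; × 9.5 = 173.92 → 174 rows.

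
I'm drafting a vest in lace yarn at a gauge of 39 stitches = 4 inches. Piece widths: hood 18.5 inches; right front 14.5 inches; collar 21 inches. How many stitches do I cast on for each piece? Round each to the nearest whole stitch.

hood 180; right front 141; collar 205.

Rate = 39/4 = 9.75 sts per in.
hood: 18.5 × 9.75 = 180.38 → 180.
right front: 14.5 × 9.75 = 141.38 → 141.
collar: 21 × 9.75 = 204.75 → 205.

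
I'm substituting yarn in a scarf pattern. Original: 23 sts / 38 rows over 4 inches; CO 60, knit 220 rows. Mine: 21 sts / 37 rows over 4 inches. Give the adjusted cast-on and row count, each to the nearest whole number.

Stitches: 60 × 21/23 = 54.78 → 55.
Rows: 220 × 37/38 = 214.21 → 214.

Cast on 55 stitches; work 214 rows.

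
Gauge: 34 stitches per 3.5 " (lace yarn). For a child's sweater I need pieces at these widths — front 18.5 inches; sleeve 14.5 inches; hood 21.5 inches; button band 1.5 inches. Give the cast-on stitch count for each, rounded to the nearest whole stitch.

front 180; sleeve 141; hood 209; button band 15.

Rate = 34/3.5 = 9.714 sts per in.
front: 18.5 × 9.714 = 179.71 → 180.
sleeve: 14.5 × 9.714 = 140.86 → 141.
hood: 21.5 × 9.714 = 208.86 → 209.
button band: 1.5 × 9.714 = 14.57 → 15.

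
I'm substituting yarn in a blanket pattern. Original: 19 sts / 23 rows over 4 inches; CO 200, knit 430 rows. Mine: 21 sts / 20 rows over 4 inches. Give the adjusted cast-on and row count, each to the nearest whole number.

Stitches: 200 × 21/19 = 221.05 → 221.
Rows: 430 × 20/23 = 373.91 → 374.

Cast on 221 stitches; work 374 rows.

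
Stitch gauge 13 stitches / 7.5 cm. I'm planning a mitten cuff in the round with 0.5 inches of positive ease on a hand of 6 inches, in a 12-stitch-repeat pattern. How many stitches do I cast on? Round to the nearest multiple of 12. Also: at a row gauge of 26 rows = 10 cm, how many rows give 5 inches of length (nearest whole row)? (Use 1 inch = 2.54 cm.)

Cast on 24 stitches; work 33 rows.

Finished = 6 + 0.5 = 6.5 inches.
6.5 inches × 2.54 = 16.51 cm.
13/7.5 = 1.733 sts per cm; 16.51 × 1.733 = 28.62 sts.
Nearest multiple of 12 → 24.
5 inches = 12.70 cm; × 2.6 = 33.02 → 33 rows.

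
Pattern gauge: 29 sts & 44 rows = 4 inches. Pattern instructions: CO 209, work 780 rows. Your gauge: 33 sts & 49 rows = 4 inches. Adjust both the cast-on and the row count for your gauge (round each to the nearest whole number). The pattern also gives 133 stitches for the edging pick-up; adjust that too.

Cast on 238 stitches; work 869 rows; edging pick-up 151 stitches.

Stitches: 209 × 33/29 = 237.83 → 238.
Rows: 780 × 49/44 = 868.64 → 869.
edging pick-up: 133 × 33/29 = 151.34 → 151.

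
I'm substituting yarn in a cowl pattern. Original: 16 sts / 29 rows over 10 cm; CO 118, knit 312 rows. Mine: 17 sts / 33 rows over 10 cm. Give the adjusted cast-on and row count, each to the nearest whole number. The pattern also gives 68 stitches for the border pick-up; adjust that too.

Stitches: 118 × 17/16 = 125.38 → 125.
Rows: 312 × 33/29 = 355.03 → 355.
border pick-up: 68 × 17/16 = 72.25 → 72.

Cast on 125 stitches; work 355 rows; border pick-up 72 stitches.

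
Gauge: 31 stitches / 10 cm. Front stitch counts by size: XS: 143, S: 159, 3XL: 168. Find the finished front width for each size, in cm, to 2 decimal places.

XS 46.13 cm; S 51.29 cm; 3XL 54.19 cm.

31/10 = 3.1 sts per cm.
XS: 143 / 3.1 = 46.129 → 46.13 cm.
S: 159 / 3.1 = 51.290 → 51.29 cm.
3XL: 168 / 3.1 = 54.194 → 54.19 cm.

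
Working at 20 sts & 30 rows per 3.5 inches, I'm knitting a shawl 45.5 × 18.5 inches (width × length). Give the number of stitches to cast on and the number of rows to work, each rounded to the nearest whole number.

Stitch gauge = 20/3.5 = 5.714 sts/in; 45.5 × 5.714 = 260.00 → 260 sts.
Row gauge = 30/3.5 = 8.571 rows/in; 18.5 × 8.571 = 158.57 → 159 rows.

Cast on 260 stitches and work 159 rows.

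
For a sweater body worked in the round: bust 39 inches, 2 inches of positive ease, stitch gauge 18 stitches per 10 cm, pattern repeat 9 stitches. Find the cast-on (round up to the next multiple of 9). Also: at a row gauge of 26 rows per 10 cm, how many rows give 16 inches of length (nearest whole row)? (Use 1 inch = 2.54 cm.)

Cast on 189 stitches; work 106 rows.

Finished = 39 + 2 = 41 inches.
41 inches × 2.54 = 104.14 cm.
18/10 = 1.8 sts per cm; 104.14 × 1.8 = 187.45 sts.
Next multiple of 9 → 189.
16 inches = 40.64 cm; × 2.6 = 105.66 → 106 rows.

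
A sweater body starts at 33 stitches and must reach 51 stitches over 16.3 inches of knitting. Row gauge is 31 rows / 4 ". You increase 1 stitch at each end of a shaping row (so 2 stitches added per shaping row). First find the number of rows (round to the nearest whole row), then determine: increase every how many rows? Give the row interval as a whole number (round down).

Rows = 16.3 × 7.75 = 126.3 → 126 rows.
Stitches to add: 18 → 9 shaping rows (at 2 st each).
126 / 9 = 14.00 → every 14 rows.

Increase every 14th row.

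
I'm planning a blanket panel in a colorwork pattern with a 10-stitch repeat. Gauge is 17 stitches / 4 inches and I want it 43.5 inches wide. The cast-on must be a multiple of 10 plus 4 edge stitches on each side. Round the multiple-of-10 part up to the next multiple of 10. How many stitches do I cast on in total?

188 stitches.

17 / 4 = 4.25 sts per inch.
43.5 × 4.25 = 184.88 sts.
Less 8 edge sts → 176.88 for the repeat.
Next multiple of 10: 180.
Add back 8 edge sts → 188.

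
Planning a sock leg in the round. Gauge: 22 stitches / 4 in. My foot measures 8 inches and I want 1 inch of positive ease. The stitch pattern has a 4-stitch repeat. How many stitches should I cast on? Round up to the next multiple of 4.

Finished = 8 + 1 = 9 inches.
22 / 4 = 5.5 sts/in.
9 × 5.5 = 49.50 sts.
Next multiple of 4: 52.

Cast on 52 stitches.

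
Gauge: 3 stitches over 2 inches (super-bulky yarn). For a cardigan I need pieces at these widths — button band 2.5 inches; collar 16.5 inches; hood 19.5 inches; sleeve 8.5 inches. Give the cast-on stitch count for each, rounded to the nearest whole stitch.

button band 4; collar 25; hood 29; sleeve 13.

Rate = 3/2 = 1.5 sts per in.
button band: 2.5 × 1.5 = 3.75 → 4.
collar: 16.5 × 1.5 = 24.75 → 25.
hood: 19.5 × 1.5 = 29.25 → 29.
sleeve: 8.5 × 1.5 = 12.75 → 13.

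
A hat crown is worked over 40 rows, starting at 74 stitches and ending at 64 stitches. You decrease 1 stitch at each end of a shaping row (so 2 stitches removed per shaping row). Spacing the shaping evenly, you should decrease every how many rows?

Stitches to remove: |64 − 74| = 10.
Shaping rows needed: 10 / 2 = 5.
40 rows / 5 = every 8 rows.

Decrease every 8th row.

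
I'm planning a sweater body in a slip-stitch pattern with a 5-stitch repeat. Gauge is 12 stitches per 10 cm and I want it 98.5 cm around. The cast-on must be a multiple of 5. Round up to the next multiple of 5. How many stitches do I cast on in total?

12 / 10 = 1.2 sts per cm.
98.5 × 1.2 = 118.20 sts.
Next multiple of 5: 120.

120 stitches.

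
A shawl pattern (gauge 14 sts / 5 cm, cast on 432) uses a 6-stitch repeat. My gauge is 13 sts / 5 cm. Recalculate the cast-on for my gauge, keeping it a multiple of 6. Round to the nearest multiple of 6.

402 stitches.

432 × 13 / 14 = 401.14.
Nearest multiple of 6: 402.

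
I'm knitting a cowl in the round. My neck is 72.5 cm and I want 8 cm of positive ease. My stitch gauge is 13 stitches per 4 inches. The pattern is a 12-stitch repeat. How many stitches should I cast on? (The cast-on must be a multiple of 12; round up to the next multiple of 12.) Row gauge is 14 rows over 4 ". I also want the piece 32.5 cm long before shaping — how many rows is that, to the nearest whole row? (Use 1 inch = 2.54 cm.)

Finished = 72.5 + 8 = 80.5 cm.
80.5 cm × 1/2.54 = 31.69 inches.
13/4 = 3.25 sts per in; 31.69 × 3.25 = 103.00 sts.
Next multiple of 12 → 108.
32.5 cm = 12.80 inches; × 3.5 = 44.78 → 45 rows.

Cast on 108 stitches; work 45 rows.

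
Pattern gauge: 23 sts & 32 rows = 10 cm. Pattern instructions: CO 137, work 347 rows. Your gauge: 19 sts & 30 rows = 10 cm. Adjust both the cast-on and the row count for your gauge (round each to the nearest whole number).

Stitches: 137 × 19/23 = 113.17 → 113.
Rows: 347 × 30/32 = 325.31 → 325.

Cast on 113 stitches; work 325 rows.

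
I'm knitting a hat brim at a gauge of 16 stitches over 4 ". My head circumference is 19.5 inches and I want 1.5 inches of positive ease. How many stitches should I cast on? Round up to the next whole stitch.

Finished = 19.5 + 1.5 = 21 in.
16 / 4 = 4 sts per inch.
21.00 × 4 = 84.00 sts.

Cast on 84 stitches.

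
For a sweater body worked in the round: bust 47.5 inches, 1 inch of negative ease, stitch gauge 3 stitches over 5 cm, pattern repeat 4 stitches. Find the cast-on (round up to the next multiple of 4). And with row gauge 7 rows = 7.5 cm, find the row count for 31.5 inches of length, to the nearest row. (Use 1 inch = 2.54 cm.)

Finished = 47.5 − 1 = 46.5 inches.
46.5 inches × 2.54 = 118.11 cm.
3/5 = 0.6 sts per cm; 118.11 × 0.6 = 70.87 sts.
Next multiple of 4 → 72.
31.5 inches = 80.01 cm; × 0.933 = 74.68 → 75 rows.

Cast on 72 stitches; work 75 rows.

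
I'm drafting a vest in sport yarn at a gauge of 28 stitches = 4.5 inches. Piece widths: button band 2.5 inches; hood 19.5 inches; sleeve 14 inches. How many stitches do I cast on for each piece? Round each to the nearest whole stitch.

Rate = 28/4.5 = 6.222 sts per in.
button band: 2.5 × 6.222 = 15.56 → 16.
hood: 19.5 × 6.222 = 121.33 → 121.
sleeve: 14 × 6.222 = 87.11 → 87.

button band 16; hood 121; sleeve 87.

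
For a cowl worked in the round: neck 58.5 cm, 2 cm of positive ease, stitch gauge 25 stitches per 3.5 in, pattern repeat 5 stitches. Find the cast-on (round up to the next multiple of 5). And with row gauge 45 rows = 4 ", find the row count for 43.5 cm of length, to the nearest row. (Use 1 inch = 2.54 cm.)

Finished = 58.5 + 2 = 60.5 cm.
60.5 cm × 1/2.54 = 23.82 inches.
25/3.5 = 7.143 sts per in; 23.82 × 7.143 = 170.13 sts.
Next multiple of 5 → 175.
43.5 cm = 17.13 inches; × 11.25 = 192.67 → 193 rows.

Cast on 175 stitches; work 193 rows.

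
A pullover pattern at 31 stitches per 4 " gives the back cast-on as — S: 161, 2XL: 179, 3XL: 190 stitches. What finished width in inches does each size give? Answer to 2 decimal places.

S 20.77 inches; 2XL 23.10 inches; 3XL 24.52 inches.

31/4 = 7.75 sts per in.
S: 161 / 7.75 = 20.774 → 20.77 in.
2XL: 179 / 7.75 = 23.097 → 23.10 in.
3XL: 190 / 7.75 = 24.516 → 24.52 in.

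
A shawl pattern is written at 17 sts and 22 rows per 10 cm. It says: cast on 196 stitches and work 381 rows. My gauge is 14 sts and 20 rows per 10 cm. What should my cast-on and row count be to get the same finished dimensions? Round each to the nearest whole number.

Cast on 161 stitches; work 346 rows.

Stitches: 196 × 14/17 = 161.41 → 161.
Rows: 381 × 20/22 = 346.36 → 346.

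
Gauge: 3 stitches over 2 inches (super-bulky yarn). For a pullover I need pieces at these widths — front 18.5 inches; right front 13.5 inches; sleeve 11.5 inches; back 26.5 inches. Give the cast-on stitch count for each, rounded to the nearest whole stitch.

front 28; right front 20; sleeve 17; back 40.

Rate = 3/2 = 1.5 sts per in.
front: 18.5 × 1.5 = 27.75 → 28.
right front: 13.5 × 1.5 = 20.25 → 20.
sleeve: 11.5 × 1.5 = 17.25 → 17.
back: 26.5 × 1.5 = 39.75 → 40.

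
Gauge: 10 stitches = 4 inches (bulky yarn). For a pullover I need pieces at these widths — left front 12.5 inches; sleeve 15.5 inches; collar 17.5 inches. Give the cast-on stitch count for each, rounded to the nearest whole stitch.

left front 31; sleeve 39; collar 44.

Rate = 10/4 = 2.5 sts per in.
left front: 12.5 × 2.5 = 31.25 → 31.
sleeve: 15.5 × 2.5 = 38.75 → 39.
collar: 17.5 × 2.5 = 43.75 → 44.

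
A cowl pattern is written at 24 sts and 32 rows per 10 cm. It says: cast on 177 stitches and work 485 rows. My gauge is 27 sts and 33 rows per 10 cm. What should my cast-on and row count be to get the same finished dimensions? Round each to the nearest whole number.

Stitches: 177 × 27/24 = 199.12 → 199.
Rows: 485 × 33/32 = 500.16 → 500.

Cast on 199 stitches; work 500 rows.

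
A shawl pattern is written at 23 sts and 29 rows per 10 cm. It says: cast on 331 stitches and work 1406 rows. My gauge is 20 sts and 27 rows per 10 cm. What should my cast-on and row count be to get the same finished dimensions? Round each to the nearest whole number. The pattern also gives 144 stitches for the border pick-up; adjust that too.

Cast on 288 stitches; work 1309 rows; border pick-up 125 stitches.

Stitches: 331 × 20/23 = 287.83 → 288.
Rows: 1406 × 27/29 = 1309.03 → 1309.
border pick-up: 144 × 20/23 = 125.22 → 125.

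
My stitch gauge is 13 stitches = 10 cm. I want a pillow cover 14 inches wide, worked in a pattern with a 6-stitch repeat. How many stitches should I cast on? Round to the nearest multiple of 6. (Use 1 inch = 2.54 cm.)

14 in = 14 × 2.54 = 35.56 cm.
13 / 10 = 1.3 sts/cm.
35.56 × 1.3 = 46.23 sts.
→ 48.

Cast on 48 stitches.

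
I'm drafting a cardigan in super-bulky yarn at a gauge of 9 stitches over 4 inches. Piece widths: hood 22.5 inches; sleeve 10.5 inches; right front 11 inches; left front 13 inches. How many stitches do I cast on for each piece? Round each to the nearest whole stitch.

hood 51; sleeve 24; right front 25; left front 29.

Rate = 9/4 = 2.25 sts per in.
hood: 22.5 × 2.25 = 50.62 → 51.
sleeve: 10.5 × 2.25 = 23.62 → 24.
right front: 11 × 2.25 = 24.75 → 25.
left front: 13 × 2.25 = 29.25 → 29.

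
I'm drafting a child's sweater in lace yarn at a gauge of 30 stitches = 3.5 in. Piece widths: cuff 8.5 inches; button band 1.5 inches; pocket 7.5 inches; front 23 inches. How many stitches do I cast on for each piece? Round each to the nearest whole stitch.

cuff 73; button band 13; pocket 64; front 197.

Rate = 30/3.5 = 8.571 sts per in.
cuff: 8.5 × 8.571 = 72.86 → 73.
button band: 1.5 × 8.571 = 12.86 → 13.
pocket: 7.5 × 8.571 = 64.29 → 64.
front: 23 × 8.571 = 197.14 → 197.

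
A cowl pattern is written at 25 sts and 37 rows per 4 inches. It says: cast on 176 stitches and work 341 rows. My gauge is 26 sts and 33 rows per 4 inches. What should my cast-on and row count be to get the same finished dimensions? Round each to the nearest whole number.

Cast on 183 stitches; work 304 rows.

Stitches: 176 × 26/25 = 183.04 → 183.
Rows: 341 × 33/37 = 304.14 → 304.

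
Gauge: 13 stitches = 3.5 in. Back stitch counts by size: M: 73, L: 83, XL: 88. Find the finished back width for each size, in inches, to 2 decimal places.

13/3.5 = 3.714 sts per in.
M: 73 / 3.714 = 19.654 → 19.65 in.
L: 83 / 3.714 = 22.346 → 22.35 in.
XL: 88 / 3.714 = 23.692 → 23.69 in.

M 19.65 inches; L 22.35 inches; XL 23.69 inches.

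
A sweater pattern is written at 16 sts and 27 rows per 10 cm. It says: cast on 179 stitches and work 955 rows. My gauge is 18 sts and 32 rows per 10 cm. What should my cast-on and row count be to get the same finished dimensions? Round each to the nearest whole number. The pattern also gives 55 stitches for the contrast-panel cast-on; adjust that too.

Stitches: 179 × 18/16 = 201.38 → 201.
Rows: 955 × 32/27 = 1131.85 → 1132.
contrast-panel cast-on: 55 × 18/16 = 61.88 → 62.

Cast on 201 stitches; work 1132 rows; contrast-panel cast-on 62 stitches.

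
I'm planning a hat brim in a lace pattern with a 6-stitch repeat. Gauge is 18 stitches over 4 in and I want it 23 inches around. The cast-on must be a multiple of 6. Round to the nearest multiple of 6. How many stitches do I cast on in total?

Cast on 102 stitches.

18 / 4 = 4.5 sts per inch.
23 × 4.5 = 103.50 sts.
Nearest multiple of 6: 102.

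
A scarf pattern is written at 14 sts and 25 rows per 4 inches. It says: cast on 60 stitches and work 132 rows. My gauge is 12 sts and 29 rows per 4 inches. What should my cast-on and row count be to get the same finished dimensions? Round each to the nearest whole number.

Cast on 51 stitches; work 153 rows.

Stitches: 60 × 12/14 = 51.43 → 51.
Rows: 132 × 29/25 = 153.12 → 153.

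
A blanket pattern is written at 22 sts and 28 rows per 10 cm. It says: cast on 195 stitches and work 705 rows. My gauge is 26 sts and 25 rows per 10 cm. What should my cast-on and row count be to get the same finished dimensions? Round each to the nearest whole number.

Stitches: 195 × 26/22 = 230.45 → 230.
Rows: 705 × 25/28 = 629.46 → 629.

Cast on 230 stitches; work 629 rows.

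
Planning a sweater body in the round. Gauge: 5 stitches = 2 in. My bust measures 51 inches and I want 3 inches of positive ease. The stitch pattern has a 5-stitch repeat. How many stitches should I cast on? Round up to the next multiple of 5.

135 stitches.

Finished = 51 + 3 = 54 inches.
5 / 2 = 2.5 sts/in.
54 × 2.5 = 135.00 sts.
Next multiple of 5: 135.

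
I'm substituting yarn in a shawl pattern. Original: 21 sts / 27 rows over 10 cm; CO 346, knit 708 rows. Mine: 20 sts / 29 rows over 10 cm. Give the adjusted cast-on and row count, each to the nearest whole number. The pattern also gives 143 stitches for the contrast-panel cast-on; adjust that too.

Cast on 330 stitches; work 760 rows; contrast-panel cast-on 136 stitches.

Stitches: 346 × 20/21 = 329.52 → 330.
Rows: 708 × 29/27 = 760.44 → 760.
contrast-panel cast-on: 143 × 20/21 = 136.19 → 136.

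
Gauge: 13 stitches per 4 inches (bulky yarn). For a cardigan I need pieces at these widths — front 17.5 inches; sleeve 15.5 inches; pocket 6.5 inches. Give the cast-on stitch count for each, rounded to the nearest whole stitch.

front 57; sleeve 50; pocket 21.

Rate = 13/4 = 3.25 sts per in.
front: 17.5 × 3.25 = 56.88 → 57.
sleeve: 15.5 × 3.25 = 50.38 → 50.
pocket: 6.5 × 3.25 = 21.12 → 21.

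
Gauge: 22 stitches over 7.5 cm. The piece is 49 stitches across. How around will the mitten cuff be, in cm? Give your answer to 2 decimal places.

22 stitches / 7.5 cm = 2.933 stitches per cm.
49 / 2.933 = 16.705 cm.

16.70 cm.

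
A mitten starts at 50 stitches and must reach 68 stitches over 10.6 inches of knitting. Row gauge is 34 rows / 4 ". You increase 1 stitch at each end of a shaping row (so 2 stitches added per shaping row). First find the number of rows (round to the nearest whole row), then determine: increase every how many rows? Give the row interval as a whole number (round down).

Rows = 10.6 × 8.5 = 90.1 → 90 rows.
Stitches to add: 18 → 9 shaping rows (at 2 st each).
90 / 9 = 10.00 → every 10 rows.

Increase every 10th row.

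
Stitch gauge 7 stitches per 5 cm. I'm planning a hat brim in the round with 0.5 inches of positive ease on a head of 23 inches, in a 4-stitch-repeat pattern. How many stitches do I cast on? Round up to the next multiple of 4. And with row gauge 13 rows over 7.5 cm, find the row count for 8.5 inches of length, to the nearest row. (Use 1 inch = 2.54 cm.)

Cast on 84 stitches; work 37 rows.

Finished = 23 + 0.5 = 23.5 inches.
23.5 inches × 2.54 = 59.69 cm.
7/5 = 1.4 sts per cm; 59.69 × 1.4 = 83.57 sts.
Next multiple of 4 → 84.
8.5 inches = 21.59 cm; × 1.733 = 37.42 → 37 rows.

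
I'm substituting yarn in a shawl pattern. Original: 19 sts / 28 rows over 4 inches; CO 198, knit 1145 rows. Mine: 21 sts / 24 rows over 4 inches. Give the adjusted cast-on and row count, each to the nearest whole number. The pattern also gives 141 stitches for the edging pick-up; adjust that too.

Cast on 219 stitches; work 981 rows; edging pick-up 156 stitches.

Stitches: 198 × 21/19 = 218.84 → 219.
Rows: 1145 × 24/28 = 981.43 → 981.
edging pick-up: 141 × 21/19 = 155.84 → 156.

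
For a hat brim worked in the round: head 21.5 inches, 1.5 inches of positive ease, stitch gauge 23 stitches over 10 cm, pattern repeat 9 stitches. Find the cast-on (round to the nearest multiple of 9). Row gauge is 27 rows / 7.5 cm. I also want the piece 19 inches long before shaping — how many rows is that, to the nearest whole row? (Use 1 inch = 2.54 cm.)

Cast on 135 stitches; work 174 rows.

Finished = 21.5 + 1.5 = 23 inches.
23 inches × 2.54 = 58.42 cm.
23/10 = 2.3 sts per cm; 58.42 × 2.3 = 134.37 sts.
Nearest multiple of 9 → 135.
19 inches = 48.26 cm; × 3.6 = 173.74 → 174 rows.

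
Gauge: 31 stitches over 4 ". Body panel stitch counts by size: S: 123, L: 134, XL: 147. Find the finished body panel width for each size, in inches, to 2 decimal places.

31/4 = 7.75 sts per in.
S: 123 / 7.75 = 15.871 → 15.87 in.
L: 134 / 7.75 = 17.290 → 17.29 in.
XL: 147 / 7.75 = 18.968 → 18.97 in.

S 15.87 inches; L 17.29 inches; XL 18.97 inches.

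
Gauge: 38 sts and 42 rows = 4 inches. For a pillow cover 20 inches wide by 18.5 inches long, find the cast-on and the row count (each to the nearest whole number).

Stitch gauge = 38/4 = 9.5 sts/in; 20 × 9.5 = 190.00 → 190 sts.
Row gauge = 42/4 = 10.5 rows/in; 18.5 × 10.5 = 194.25 → 194 rows.

Cast on 190 stitches and work 194 rows.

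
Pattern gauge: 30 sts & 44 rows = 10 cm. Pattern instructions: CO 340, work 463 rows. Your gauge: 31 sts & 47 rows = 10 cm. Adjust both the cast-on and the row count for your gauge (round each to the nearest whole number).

Cast on 351 stitches; work 495 rows.

Stitches: 340 × 31/30 = 351.33 → 351.
Rows: 463 × 47/44 = 494.57 → 495.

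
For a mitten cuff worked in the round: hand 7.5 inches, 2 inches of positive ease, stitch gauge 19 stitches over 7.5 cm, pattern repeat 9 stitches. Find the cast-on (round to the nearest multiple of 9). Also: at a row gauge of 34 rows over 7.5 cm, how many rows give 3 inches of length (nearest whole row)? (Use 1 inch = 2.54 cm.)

Cast on 63 stitches; work 35 rows.

Finished = 7.5 + 2 = 9.5 inches.
9.5 inches × 2.54 = 24.13 cm.
19/7.5 = 2.533 sts per cm; 24.13 × 2.533 = 61.13 sts.
Nearest multiple of 9 → 63.
3 inches = 7.62 cm; × 4.533 = 34.54 → 35 rows.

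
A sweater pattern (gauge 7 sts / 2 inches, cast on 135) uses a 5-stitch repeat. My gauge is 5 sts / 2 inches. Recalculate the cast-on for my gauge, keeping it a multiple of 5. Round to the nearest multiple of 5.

95 stitches.

135 × 5 / 7 = 96.43.
Nearest multiple of 5: 95.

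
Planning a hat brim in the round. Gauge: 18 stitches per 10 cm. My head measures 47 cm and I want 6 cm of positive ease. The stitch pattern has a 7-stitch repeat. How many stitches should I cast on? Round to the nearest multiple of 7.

Finished = 47 + 6 = 53 cm.
18 / 10 = 1.8 sts/cm.
53 × 1.8 = 95.40 sts.
Nearest multiple of 7: 98.

CO 98 sts.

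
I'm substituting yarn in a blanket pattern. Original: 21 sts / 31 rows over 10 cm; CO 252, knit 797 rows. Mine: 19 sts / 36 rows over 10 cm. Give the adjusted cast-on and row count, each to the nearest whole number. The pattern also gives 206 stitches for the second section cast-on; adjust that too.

Cast on 228 stitches; work 926 rows; second section cast-on 186 stitches.

Stitches: 252 × 19/21 = 228.00 → 228.
Rows: 797 × 36/31 = 925.55 → 926.
second section cast-on: 206 × 19/21 = 186.38 → 186.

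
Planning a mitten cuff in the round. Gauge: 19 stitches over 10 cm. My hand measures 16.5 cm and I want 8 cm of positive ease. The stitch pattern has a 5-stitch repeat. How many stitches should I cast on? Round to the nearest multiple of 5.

CO 45 sts.

Finished = 16.5 + 8 = 24.5 cm.
19 / 10 = 1.9 sts/cm.
24.5 × 1.9 = 46.55 sts.
Nearest multiple of 5: 45.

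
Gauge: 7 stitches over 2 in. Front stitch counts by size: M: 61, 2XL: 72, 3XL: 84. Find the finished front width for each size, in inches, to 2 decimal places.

7/2 = 3.5 sts per in.
M: 61 / 3.5 = 17.429 → 17.43 in.
2XL: 72 / 3.5 = 20.571 → 20.57 in.
3XL: 84 / 3.5 = 24.000 → 24.00 in.

M 17.43 inches; 2XL 20.57 inches; 3XL 24.00 inches.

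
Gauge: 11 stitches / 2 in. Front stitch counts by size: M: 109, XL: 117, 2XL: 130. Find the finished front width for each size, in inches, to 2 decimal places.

M 19.82 inches; XL 21.27 inches; 2XL 23.64 inches.

11/2 = 5.5 sts per in.
M: 109 / 5.5 = 19.818 → 19.82 in.
XL: 117 / 5.5 = 21.273 → 21.27 in.
2XL: 130 / 5.5 = 23.636 → 23.64 in.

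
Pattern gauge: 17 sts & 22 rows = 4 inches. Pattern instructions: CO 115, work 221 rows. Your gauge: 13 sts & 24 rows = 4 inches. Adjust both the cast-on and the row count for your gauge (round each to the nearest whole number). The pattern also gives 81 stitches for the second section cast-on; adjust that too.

Stitches: 115 × 13/17 = 87.94 → 88.
Rows: 221 × 24/22 = 241.09 → 241.
second section cast-on: 81 × 13/17 = 61.94 → 62.

Cast on 88 stitches; work 241 rows; second section cast-on 62 stitches.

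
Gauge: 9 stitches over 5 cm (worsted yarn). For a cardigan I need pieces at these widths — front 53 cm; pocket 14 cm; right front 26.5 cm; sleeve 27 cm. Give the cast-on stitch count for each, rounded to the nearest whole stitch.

Rate = 9/5 = 1.8 sts per cm.
front: 53 × 1.8 = 95.40 → 95.
pocket: 14 × 1.8 = 25.20 → 25.
right front: 26.5 × 1.8 = 47.70 → 48.
sleeve: 27 × 1.8 = 48.60 → 49.

front 95; pocket 25; right front 48; sleeve 49.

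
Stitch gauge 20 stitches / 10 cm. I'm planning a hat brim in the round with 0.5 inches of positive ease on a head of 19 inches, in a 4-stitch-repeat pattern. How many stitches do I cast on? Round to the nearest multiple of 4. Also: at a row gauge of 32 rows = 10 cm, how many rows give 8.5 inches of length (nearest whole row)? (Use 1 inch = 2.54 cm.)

Cast on 100 stitches; work 69 rows.

Finished = 19 + 0.5 = 19.5 inches.
19.5 inches × 2.54 = 49.53 cm.
20/10 = 2 sts per cm; 49.53 × 2 = 99.06 sts.
Nearest multiple of 4 → 100.
8.5 inches = 21.59 cm; × 3.2 = 69.09 → 69 rows.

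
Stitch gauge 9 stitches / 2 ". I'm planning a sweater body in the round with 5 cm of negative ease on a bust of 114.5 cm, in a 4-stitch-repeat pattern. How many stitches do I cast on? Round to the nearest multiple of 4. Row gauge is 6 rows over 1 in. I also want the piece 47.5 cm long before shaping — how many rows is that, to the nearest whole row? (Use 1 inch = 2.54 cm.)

Finished = 114.5 − 5 = 109.5 cm.
109.5 cm × 1/2.54 = 43.11 inches.
9/2 = 4.5 sts per in; 43.11 × 4.5 = 194.00 sts.
Nearest multiple of 4 → 192.
47.5 cm = 18.70 inches; × 6 = 112.20 → 112 rows.

Cast on 192 stitches; work 112 rows.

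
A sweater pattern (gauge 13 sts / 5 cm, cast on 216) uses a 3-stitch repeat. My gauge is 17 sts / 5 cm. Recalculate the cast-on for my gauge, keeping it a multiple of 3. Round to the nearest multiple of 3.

Cast on 282 stitches.

216 × 17 / 13 = 282.46.
Nearest multiple of 3: 282.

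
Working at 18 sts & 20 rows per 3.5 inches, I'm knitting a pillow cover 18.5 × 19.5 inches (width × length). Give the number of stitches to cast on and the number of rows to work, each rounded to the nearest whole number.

Stitch gauge = 18/3.5 = 5.143 sts/in; 18.5 × 5.143 = 95.14 → 95 sts.
Row gauge = 20/3.5 = 5.714 rows/in; 19.5 × 5.714 = 111.43 → 111 rows.

Cast on 95 stitches and work 111 rows.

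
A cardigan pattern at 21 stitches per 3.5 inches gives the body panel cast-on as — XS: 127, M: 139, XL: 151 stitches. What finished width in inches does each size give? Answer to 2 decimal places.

XS 21.17 inches; M 23.17 inches; XL 25.17 inches.

21/3.5 = 6 sts per in.
XS: 127 / 6 = 21.167 → 21.17 in.
M: 139 / 6 = 23.167 → 23.17 in.
XL: 151 / 6 = 25.167 → 25.17 in.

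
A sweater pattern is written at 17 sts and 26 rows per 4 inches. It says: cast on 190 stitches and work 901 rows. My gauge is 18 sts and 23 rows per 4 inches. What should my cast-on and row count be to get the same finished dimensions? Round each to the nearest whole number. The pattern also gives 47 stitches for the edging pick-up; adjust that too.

Cast on 201 stitches; work 797 rows; edging pick-up 50 stitches.

Stitches: 190 × 18/17 = 201.18 → 201.
Rows: 901 × 23/26 = 797.04 → 797.
edging pick-up: 47 × 18/17 = 49.76 → 50.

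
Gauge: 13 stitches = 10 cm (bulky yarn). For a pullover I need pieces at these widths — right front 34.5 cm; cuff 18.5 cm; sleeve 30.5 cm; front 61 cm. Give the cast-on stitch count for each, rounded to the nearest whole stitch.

Rate = 13/10 = 1.3 sts per cm.
right front: 34.5 × 1.3 = 44.85 → 45.
cuff: 18.5 × 1.3 = 24.05 → 24.
sleeve: 30.5 × 1.3 = 39.65 → 40.
front: 61 × 1.3 = 79.30 → 79.

right front 45; cuff 24; sleeve 40; front 79.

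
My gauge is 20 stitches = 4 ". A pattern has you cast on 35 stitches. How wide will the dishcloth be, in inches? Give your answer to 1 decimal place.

7.0 inches.

20 stitches / 4 inch = 5 stitches per inch.
35 / 5 = 7.00 inches.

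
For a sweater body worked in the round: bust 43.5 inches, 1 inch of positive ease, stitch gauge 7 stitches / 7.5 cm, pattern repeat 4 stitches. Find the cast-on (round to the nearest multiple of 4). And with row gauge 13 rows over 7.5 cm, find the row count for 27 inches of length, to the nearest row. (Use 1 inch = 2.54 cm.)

Cast on 104 stitches; work 119 rows.

Finished = 43.5 + 1 = 44.5 inches.
44.5 inches × 2.54 = 113.03 cm.
7/7.5 = 0.933 sts per cm; 113.03 × 0.933 = 105.49 sts.
Nearest multiple of 4 → 104.
27 inches = 68.58 cm; × 1.733 = 118.87 → 119 rows.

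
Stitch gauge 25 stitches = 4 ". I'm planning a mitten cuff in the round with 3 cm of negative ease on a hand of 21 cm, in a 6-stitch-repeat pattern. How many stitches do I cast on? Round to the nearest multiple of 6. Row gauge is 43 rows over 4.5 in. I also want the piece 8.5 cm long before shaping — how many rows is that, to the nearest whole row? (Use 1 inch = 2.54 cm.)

Cast on 42 stitches; work 32 rows.

Finished = 21 − 3 = 18 cm.
18 cm × 1/2.54 = 7.09 inches.
25/4 = 6.25 sts per in; 7.09 × 6.25 = 44.29 sts.
Nearest multiple of 6 → 42.
8.5 cm = 3.35 inches; × 9.556 = 31.98 → 32 rows.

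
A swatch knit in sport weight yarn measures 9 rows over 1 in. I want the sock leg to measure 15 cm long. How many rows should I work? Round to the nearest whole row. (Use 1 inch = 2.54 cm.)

15 cm = 5.91 in.
9 rows / 1 in = 9 rows per inch.
5.91 × 9 = 53.15 rows.
Round to nearest → 53.

Work 53 rows.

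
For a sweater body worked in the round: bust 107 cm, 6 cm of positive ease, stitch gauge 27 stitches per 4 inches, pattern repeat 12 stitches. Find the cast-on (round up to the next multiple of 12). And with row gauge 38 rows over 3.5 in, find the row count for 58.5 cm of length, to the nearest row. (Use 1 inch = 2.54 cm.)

Cast on 312 stitches; work 250 rows.

Finished = 107 + 6 = 113 cm.
113 cm × 1/2.54 = 44.49 inches.
27/4 = 6.75 sts per in; 44.49 × 6.75 = 300.30 sts.
Next multiple of 12 → 312.
58.5 cm = 23.03 inches; × 10.857 = 250.06 → 250 rows.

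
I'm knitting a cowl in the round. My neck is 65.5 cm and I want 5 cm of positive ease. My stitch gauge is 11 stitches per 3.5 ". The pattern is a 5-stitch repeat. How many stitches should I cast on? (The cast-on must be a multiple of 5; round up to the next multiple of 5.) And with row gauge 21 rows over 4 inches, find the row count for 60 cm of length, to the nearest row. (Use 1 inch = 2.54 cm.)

Finished = 65.5 + 5 = 70.5 cm.
70.5 cm × 1/2.54 = 27.76 inches.
11/3.5 = 3.143 sts per in; 27.76 × 3.143 = 87.23 sts.
Next multiple of 5 → 90.
60 cm = 23.62 inches; × 5.25 = 124.02 → 124 rows.

Cast on 90 stitches; work 124 rows.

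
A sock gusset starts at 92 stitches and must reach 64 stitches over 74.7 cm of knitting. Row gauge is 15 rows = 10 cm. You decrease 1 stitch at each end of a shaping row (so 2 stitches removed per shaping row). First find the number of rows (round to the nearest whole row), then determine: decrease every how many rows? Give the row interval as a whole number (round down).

Rows = 74.7 × 1.5 = 112.1 → 112 rows.
Stitches to remove: 28 → 14 shaping rows (at 2 st each).
112 / 14 = 8.00 → every 8 rows.

Decrease every 8th row.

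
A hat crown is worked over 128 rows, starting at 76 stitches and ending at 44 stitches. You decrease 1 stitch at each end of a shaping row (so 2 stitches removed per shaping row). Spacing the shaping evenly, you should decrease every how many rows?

Decrease every 8th row.

Stitches to remove: |44 − 76| = 32.
Shaping rows needed: 32 / 2 = 16.
128 rows / 16 = every 8 rows.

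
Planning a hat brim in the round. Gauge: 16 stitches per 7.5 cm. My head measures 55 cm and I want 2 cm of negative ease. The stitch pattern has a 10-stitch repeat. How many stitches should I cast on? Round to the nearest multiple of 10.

Finished = 55 − 2 = 53 cm.
16 / 7.5 = 2.133 sts/cm.
53 × 2.133 = 113.07 sts.
Nearest multiple of 10: 110.

110 stitches.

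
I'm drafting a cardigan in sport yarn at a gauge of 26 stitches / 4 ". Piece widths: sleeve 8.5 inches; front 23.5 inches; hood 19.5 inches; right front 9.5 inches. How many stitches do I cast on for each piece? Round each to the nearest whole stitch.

sleeve 55; front 153; hood 127; right front 62.

Rate = 26/4 = 6.5 sts per in.
sleeve: 8.5 × 6.5 = 55.25 → 55.
front: 23.5 × 6.5 = 152.75 → 153.
hood: 19.5 × 6.5 = 126.75 → 127.
right front: 9.5 × 6.5 = 61.75 → 62.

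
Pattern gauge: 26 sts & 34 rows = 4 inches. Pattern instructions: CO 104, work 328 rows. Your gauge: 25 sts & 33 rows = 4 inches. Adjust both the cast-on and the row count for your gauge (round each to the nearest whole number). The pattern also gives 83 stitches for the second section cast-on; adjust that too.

Cast on 100 stitches; work 318 rows; second section cast-on 80 stitches.

Stitches: 104 × 25/26 = 100.00 → 100.
Rows: 328 × 33/34 = 318.35 → 318.
second section cast-on: 83 × 25/26 = 79.81 → 80.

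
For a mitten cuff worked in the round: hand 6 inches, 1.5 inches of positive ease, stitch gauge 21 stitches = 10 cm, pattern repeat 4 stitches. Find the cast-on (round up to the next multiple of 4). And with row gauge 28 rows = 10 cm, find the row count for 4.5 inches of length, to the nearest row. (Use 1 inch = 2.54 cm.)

Finished = 6 + 1.5 = 7.5 inches.
7.5 inches × 2.54 = 19.05 cm.
21/10 = 2.1 sts per cm; 19.05 × 2.1 = 40.01 sts.
Next multiple of 4 → 44.
4.5 inches = 11.43 cm; × 2.8 = 32.00 → 32 rows.

Cast on 44 stitches; work 32 rows.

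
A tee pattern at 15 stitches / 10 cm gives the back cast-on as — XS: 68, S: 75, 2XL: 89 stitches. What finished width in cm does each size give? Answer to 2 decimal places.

XS 45.33 cm; S 50.00 cm; 2XL 59.33 cm.

15/10 = 1.5 sts per cm.
XS: 68 / 1.5 = 45.333 → 45.33 cm.
S: 75 / 1.5 = 50.000 → 50.00 cm.
2XL: 89 / 1.5 = 59.333 → 59.33 cm.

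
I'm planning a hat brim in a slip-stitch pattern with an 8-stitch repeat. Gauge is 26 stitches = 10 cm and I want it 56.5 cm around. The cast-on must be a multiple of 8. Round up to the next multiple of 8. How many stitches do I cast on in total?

152 stitches.

26 / 10 = 2.6 sts per cm.
56.5 × 2.6 = 146.90 sts.
Next multiple of 8: 152.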